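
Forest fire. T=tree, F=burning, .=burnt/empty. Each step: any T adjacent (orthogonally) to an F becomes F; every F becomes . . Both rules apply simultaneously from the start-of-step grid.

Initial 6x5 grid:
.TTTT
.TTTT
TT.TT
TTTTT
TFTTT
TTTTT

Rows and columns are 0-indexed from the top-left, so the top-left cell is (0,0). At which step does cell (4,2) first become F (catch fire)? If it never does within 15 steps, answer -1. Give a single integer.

Step 1: cell (4,2)='F' (+4 fires, +1 burnt)
  -> target ignites at step 1
Step 2: cell (4,2)='.' (+6 fires, +4 burnt)
Step 3: cell (4,2)='.' (+5 fires, +6 burnt)
Step 4: cell (4,2)='.' (+5 fires, +5 burnt)
Step 5: cell (4,2)='.' (+3 fires, +5 burnt)
Step 6: cell (4,2)='.' (+2 fires, +3 burnt)
Step 7: cell (4,2)='.' (+1 fires, +2 burnt)
Step 8: cell (4,2)='.' (+0 fires, +1 burnt)
  fire out at step 8

1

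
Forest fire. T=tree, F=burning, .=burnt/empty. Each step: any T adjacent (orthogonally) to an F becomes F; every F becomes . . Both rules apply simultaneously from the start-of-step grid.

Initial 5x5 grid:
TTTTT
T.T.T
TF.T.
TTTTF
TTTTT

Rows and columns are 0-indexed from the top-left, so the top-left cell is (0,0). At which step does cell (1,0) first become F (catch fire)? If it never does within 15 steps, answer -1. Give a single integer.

Step 1: cell (1,0)='T' (+4 fires, +2 burnt)
Step 2: cell (1,0)='F' (+6 fires, +4 burnt)
  -> target ignites at step 2
Step 3: cell (1,0)='.' (+3 fires, +6 burnt)
Step 4: cell (1,0)='.' (+1 fires, +3 burnt)
Step 5: cell (1,0)='.' (+1 fires, +1 burnt)
Step 6: cell (1,0)='.' (+2 fires, +1 burnt)
Step 7: cell (1,0)='.' (+1 fires, +2 burnt)
Step 8: cell (1,0)='.' (+1 fires, +1 burnt)
Step 9: cell (1,0)='.' (+0 fires, +1 burnt)
  fire out at step 9

2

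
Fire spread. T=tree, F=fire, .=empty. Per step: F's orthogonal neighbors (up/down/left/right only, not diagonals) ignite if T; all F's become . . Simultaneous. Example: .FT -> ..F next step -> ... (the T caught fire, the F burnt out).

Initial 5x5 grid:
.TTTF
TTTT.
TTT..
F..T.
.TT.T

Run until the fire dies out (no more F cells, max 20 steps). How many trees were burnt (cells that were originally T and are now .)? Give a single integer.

Answer: 10

Derivation:
Step 1: +2 fires, +2 burnt (F count now 2)
Step 2: +4 fires, +2 burnt (F count now 4)
Step 3: +4 fires, +4 burnt (F count now 4)
Step 4: +0 fires, +4 burnt (F count now 0)
Fire out after step 4
Initially T: 14, now '.': 21
Total burnt (originally-T cells now '.'): 10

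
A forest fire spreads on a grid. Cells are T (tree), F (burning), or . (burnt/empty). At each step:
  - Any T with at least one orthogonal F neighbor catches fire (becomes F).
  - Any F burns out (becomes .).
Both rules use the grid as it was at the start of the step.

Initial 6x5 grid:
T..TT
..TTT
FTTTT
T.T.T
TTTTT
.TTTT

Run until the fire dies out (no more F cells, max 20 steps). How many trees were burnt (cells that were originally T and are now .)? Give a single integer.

Step 1: +2 fires, +1 burnt (F count now 2)
Step 2: +2 fires, +2 burnt (F count now 2)
Step 3: +4 fires, +2 burnt (F count now 4)
Step 4: +4 fires, +4 burnt (F count now 4)
Step 5: +5 fires, +4 burnt (F count now 5)
Step 6: +3 fires, +5 burnt (F count now 3)
Step 7: +1 fires, +3 burnt (F count now 1)
Step 8: +0 fires, +1 burnt (F count now 0)
Fire out after step 8
Initially T: 22, now '.': 29
Total burnt (originally-T cells now '.'): 21

Answer: 21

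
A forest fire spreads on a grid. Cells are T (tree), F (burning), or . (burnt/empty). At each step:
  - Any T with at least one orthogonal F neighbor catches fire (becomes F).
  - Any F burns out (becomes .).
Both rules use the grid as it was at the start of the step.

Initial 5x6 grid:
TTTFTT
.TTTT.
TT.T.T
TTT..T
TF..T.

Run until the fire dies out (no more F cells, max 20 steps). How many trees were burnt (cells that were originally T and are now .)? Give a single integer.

Answer: 16

Derivation:
Step 1: +5 fires, +2 burnt (F count now 5)
Step 2: +8 fires, +5 burnt (F count now 8)
Step 3: +3 fires, +8 burnt (F count now 3)
Step 4: +0 fires, +3 burnt (F count now 0)
Fire out after step 4
Initially T: 19, now '.': 27
Total burnt (originally-T cells now '.'): 16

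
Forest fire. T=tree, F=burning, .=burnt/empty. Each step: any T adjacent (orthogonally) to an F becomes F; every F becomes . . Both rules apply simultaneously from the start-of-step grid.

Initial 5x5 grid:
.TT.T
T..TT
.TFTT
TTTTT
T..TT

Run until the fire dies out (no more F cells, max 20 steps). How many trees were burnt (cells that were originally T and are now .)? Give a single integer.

Answer: 14

Derivation:
Step 1: +3 fires, +1 burnt (F count now 3)
Step 2: +4 fires, +3 burnt (F count now 4)
Step 3: +4 fires, +4 burnt (F count now 4)
Step 4: +3 fires, +4 burnt (F count now 3)
Step 5: +0 fires, +3 burnt (F count now 0)
Fire out after step 5
Initially T: 17, now '.': 22
Total burnt (originally-T cells now '.'): 14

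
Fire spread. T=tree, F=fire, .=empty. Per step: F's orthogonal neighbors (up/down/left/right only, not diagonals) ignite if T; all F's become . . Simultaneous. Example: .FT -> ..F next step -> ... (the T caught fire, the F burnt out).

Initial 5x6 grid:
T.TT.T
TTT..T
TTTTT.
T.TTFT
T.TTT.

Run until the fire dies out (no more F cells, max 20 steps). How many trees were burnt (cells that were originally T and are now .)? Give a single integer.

Step 1: +4 fires, +1 burnt (F count now 4)
Step 2: +3 fires, +4 burnt (F count now 3)
Step 3: +2 fires, +3 burnt (F count now 2)
Step 4: +2 fires, +2 burnt (F count now 2)
Step 5: +3 fires, +2 burnt (F count now 3)
Step 6: +3 fires, +3 burnt (F count now 3)
Step 7: +2 fires, +3 burnt (F count now 2)
Step 8: +0 fires, +2 burnt (F count now 0)
Fire out after step 8
Initially T: 21, now '.': 28
Total burnt (originally-T cells now '.'): 19

Answer: 19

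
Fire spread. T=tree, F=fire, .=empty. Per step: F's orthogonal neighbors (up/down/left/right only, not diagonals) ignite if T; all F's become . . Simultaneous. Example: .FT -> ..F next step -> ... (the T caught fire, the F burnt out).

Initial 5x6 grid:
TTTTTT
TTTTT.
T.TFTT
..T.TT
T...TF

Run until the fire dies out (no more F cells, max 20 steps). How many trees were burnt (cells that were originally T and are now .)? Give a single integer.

Answer: 19

Derivation:
Step 1: +5 fires, +2 burnt (F count now 5)
Step 2: +6 fires, +5 burnt (F count now 6)
Step 3: +3 fires, +6 burnt (F count now 3)
Step 4: +3 fires, +3 burnt (F count now 3)
Step 5: +2 fires, +3 burnt (F count now 2)
Step 6: +0 fires, +2 burnt (F count now 0)
Fire out after step 6
Initially T: 20, now '.': 29
Total burnt (originally-T cells now '.'): 19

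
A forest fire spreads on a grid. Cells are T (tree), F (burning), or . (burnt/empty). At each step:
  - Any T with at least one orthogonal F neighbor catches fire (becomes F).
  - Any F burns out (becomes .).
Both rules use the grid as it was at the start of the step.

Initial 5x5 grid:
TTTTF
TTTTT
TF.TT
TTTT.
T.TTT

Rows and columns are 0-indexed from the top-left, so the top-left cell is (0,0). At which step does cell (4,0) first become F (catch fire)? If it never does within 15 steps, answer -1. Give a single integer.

Step 1: cell (4,0)='T' (+5 fires, +2 burnt)
Step 2: cell (4,0)='T' (+8 fires, +5 burnt)
Step 3: cell (4,0)='F' (+5 fires, +8 burnt)
  -> target ignites at step 3
Step 4: cell (4,0)='.' (+1 fires, +5 burnt)
Step 5: cell (4,0)='.' (+1 fires, +1 burnt)
Step 6: cell (4,0)='.' (+0 fires, +1 burnt)
  fire out at step 6

3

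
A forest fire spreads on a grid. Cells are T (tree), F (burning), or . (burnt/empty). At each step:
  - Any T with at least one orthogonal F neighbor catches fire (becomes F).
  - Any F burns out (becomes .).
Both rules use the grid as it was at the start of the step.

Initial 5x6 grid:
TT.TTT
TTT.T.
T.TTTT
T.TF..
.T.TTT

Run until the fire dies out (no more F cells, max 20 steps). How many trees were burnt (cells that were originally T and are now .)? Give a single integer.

Answer: 19

Derivation:
Step 1: +3 fires, +1 burnt (F count now 3)
Step 2: +3 fires, +3 burnt (F count now 3)
Step 3: +4 fires, +3 burnt (F count now 4)
Step 4: +2 fires, +4 burnt (F count now 2)
Step 5: +4 fires, +2 burnt (F count now 4)
Step 6: +2 fires, +4 burnt (F count now 2)
Step 7: +1 fires, +2 burnt (F count now 1)
Step 8: +0 fires, +1 burnt (F count now 0)
Fire out after step 8
Initially T: 20, now '.': 29
Total burnt (originally-T cells now '.'): 19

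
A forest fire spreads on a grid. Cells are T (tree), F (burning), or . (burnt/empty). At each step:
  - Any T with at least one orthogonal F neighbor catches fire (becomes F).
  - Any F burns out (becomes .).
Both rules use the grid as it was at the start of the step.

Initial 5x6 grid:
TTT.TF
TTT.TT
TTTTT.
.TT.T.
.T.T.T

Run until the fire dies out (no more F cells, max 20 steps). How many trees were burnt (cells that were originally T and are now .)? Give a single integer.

Answer: 18

Derivation:
Step 1: +2 fires, +1 burnt (F count now 2)
Step 2: +1 fires, +2 burnt (F count now 1)
Step 3: +1 fires, +1 burnt (F count now 1)
Step 4: +2 fires, +1 burnt (F count now 2)
Step 5: +1 fires, +2 burnt (F count now 1)
Step 6: +3 fires, +1 burnt (F count now 3)
Step 7: +4 fires, +3 burnt (F count now 4)
Step 8: +3 fires, +4 burnt (F count now 3)
Step 9: +1 fires, +3 burnt (F count now 1)
Step 10: +0 fires, +1 burnt (F count now 0)
Fire out after step 10
Initially T: 20, now '.': 28
Total burnt (originally-T cells now '.'): 18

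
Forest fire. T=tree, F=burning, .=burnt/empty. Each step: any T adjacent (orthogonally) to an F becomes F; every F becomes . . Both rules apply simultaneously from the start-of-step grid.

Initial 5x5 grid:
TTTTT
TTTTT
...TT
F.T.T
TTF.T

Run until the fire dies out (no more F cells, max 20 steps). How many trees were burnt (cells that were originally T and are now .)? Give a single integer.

Step 1: +3 fires, +2 burnt (F count now 3)
Step 2: +0 fires, +3 burnt (F count now 0)
Fire out after step 2
Initially T: 17, now '.': 11
Total burnt (originally-T cells now '.'): 3

Answer: 3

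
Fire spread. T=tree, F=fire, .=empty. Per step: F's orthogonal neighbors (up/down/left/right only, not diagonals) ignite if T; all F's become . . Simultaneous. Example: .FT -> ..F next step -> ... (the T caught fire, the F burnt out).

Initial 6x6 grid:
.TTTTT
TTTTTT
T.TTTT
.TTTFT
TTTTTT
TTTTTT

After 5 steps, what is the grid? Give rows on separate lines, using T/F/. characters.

Step 1: 4 trees catch fire, 1 burn out
  .TTTTT
  TTTTTT
  T.TTFT
  .TTF.F
  TTTTFT
  TTTTTT
Step 2: 7 trees catch fire, 4 burn out
  .TTTTT
  TTTTFT
  T.TF.F
  .TF...
  TTTF.F
  TTTTFT
Step 3: 8 trees catch fire, 7 burn out
  .TTTFT
  TTTF.F
  T.F...
  .F....
  TTF...
  TTTF.F
Step 4: 5 trees catch fire, 8 burn out
  .TTF.F
  TTF...
  T.....
  ......
  TF....
  TTF...
Step 5: 4 trees catch fire, 5 burn out
  .TF...
  TF....
  T.....
  ......
  F.....
  TF....

.TF...
TF....
T.....
......
F.....
TF....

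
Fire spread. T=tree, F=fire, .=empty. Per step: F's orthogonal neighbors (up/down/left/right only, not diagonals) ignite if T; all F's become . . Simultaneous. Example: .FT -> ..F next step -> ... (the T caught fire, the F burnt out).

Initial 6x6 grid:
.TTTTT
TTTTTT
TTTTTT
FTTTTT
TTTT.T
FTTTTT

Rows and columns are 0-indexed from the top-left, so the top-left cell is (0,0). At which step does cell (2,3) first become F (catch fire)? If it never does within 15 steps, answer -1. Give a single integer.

Step 1: cell (2,3)='T' (+4 fires, +2 burnt)
Step 2: cell (2,3)='T' (+5 fires, +4 burnt)
Step 3: cell (2,3)='T' (+5 fires, +5 burnt)
Step 4: cell (2,3)='F' (+6 fires, +5 burnt)
  -> target ignites at step 4
Step 5: cell (2,3)='.' (+5 fires, +6 burnt)
Step 6: cell (2,3)='.' (+4 fires, +5 burnt)
Step 7: cell (2,3)='.' (+2 fires, +4 burnt)
Step 8: cell (2,3)='.' (+1 fires, +2 burnt)
Step 9: cell (2,3)='.' (+0 fires, +1 burnt)
  fire out at step 9

4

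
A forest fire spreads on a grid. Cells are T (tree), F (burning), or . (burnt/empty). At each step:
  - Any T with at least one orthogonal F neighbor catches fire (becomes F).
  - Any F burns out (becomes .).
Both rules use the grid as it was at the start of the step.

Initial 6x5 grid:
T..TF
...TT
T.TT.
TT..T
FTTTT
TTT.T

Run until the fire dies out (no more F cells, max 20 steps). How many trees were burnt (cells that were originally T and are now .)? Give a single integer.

Step 1: +5 fires, +2 burnt (F count now 5)
Step 2: +5 fires, +5 burnt (F count now 5)
Step 3: +3 fires, +5 burnt (F count now 3)
Step 4: +2 fires, +3 burnt (F count now 2)
Step 5: +2 fires, +2 burnt (F count now 2)
Step 6: +0 fires, +2 burnt (F count now 0)
Fire out after step 6
Initially T: 18, now '.': 29
Total burnt (originally-T cells now '.'): 17

Answer: 17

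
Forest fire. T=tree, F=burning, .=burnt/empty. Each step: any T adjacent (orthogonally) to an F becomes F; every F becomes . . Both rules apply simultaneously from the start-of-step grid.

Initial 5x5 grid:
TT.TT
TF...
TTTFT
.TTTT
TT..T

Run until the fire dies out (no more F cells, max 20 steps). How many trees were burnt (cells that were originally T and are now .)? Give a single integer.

Step 1: +6 fires, +2 burnt (F count now 6)
Step 2: +5 fires, +6 burnt (F count now 5)
Step 3: +2 fires, +5 burnt (F count now 2)
Step 4: +1 fires, +2 burnt (F count now 1)
Step 5: +0 fires, +1 burnt (F count now 0)
Fire out after step 5
Initially T: 16, now '.': 23
Total burnt (originally-T cells now '.'): 14

Answer: 14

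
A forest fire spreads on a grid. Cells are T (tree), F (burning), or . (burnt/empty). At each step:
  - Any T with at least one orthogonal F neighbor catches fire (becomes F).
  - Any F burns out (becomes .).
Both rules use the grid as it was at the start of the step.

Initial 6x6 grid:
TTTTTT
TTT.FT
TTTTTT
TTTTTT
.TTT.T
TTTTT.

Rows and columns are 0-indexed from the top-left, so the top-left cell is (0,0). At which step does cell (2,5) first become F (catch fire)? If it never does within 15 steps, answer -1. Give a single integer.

Step 1: cell (2,5)='T' (+3 fires, +1 burnt)
Step 2: cell (2,5)='F' (+5 fires, +3 burnt)
  -> target ignites at step 2
Step 3: cell (2,5)='.' (+4 fires, +5 burnt)
Step 4: cell (2,5)='.' (+6 fires, +4 burnt)
Step 5: cell (2,5)='.' (+6 fires, +6 burnt)
Step 6: cell (2,5)='.' (+5 fires, +6 burnt)
Step 7: cell (2,5)='.' (+1 fires, +5 burnt)
Step 8: cell (2,5)='.' (+1 fires, +1 burnt)
Step 9: cell (2,5)='.' (+0 fires, +1 burnt)
  fire out at step 9

2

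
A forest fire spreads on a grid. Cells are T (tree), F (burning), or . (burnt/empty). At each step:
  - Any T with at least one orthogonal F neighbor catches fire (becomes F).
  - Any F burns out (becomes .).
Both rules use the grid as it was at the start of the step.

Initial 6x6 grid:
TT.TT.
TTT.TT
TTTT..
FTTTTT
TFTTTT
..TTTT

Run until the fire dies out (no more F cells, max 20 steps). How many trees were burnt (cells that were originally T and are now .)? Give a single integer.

Step 1: +4 fires, +2 burnt (F count now 4)
Step 2: +5 fires, +4 burnt (F count now 5)
Step 3: +6 fires, +5 burnt (F count now 6)
Step 4: +6 fires, +6 burnt (F count now 6)
Step 5: +2 fires, +6 burnt (F count now 2)
Step 6: +0 fires, +2 burnt (F count now 0)
Fire out after step 6
Initially T: 27, now '.': 32
Total burnt (originally-T cells now '.'): 23

Answer: 23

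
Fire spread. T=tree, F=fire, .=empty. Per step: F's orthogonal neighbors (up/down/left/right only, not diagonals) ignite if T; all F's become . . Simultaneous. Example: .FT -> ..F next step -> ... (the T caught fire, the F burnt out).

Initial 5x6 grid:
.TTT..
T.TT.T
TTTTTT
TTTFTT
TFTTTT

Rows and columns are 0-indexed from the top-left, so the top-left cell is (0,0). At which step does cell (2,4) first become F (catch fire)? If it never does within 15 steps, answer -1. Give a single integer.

Step 1: cell (2,4)='T' (+7 fires, +2 burnt)
Step 2: cell (2,4)='F' (+7 fires, +7 burnt)
  -> target ignites at step 2
Step 3: cell (2,4)='.' (+5 fires, +7 burnt)
Step 4: cell (2,4)='.' (+3 fires, +5 burnt)
Step 5: cell (2,4)='.' (+1 fires, +3 burnt)
Step 6: cell (2,4)='.' (+0 fires, +1 burnt)
  fire out at step 6

2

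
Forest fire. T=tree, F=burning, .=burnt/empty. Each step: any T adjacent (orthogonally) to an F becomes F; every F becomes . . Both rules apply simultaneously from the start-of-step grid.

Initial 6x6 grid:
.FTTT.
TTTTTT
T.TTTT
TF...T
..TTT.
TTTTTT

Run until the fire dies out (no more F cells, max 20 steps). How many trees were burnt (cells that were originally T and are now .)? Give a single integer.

Step 1: +3 fires, +2 burnt (F count now 3)
Step 2: +4 fires, +3 burnt (F count now 4)
Step 3: +3 fires, +4 burnt (F count now 3)
Step 4: +2 fires, +3 burnt (F count now 2)
Step 5: +2 fires, +2 burnt (F count now 2)
Step 6: +1 fires, +2 burnt (F count now 1)
Step 7: +1 fires, +1 burnt (F count now 1)
Step 8: +0 fires, +1 burnt (F count now 0)
Fire out after step 8
Initially T: 25, now '.': 27
Total burnt (originally-T cells now '.'): 16

Answer: 16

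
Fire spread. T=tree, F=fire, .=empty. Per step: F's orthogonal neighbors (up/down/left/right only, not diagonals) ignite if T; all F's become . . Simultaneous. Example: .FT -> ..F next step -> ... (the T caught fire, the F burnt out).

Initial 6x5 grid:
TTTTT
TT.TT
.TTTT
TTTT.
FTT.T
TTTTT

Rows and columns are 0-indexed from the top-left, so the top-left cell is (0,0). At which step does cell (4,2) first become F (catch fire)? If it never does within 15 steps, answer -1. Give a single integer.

Step 1: cell (4,2)='T' (+3 fires, +1 burnt)
Step 2: cell (4,2)='F' (+3 fires, +3 burnt)
  -> target ignites at step 2
Step 3: cell (4,2)='.' (+3 fires, +3 burnt)
Step 4: cell (4,2)='.' (+4 fires, +3 burnt)
Step 5: cell (4,2)='.' (+4 fires, +4 burnt)
Step 6: cell (4,2)='.' (+5 fires, +4 burnt)
Step 7: cell (4,2)='.' (+2 fires, +5 burnt)
Step 8: cell (4,2)='.' (+1 fires, +2 burnt)
Step 9: cell (4,2)='.' (+0 fires, +1 burnt)
  fire out at step 9

2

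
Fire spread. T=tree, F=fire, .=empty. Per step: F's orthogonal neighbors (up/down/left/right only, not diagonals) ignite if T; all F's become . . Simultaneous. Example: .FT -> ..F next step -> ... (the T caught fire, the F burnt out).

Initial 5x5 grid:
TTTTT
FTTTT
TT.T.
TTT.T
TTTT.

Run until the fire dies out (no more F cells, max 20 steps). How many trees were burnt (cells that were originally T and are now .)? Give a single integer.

Step 1: +3 fires, +1 burnt (F count now 3)
Step 2: +4 fires, +3 burnt (F count now 4)
Step 3: +4 fires, +4 burnt (F count now 4)
Step 4: +5 fires, +4 burnt (F count now 5)
Step 5: +2 fires, +5 burnt (F count now 2)
Step 6: +1 fires, +2 burnt (F count now 1)
Step 7: +0 fires, +1 burnt (F count now 0)
Fire out after step 7
Initially T: 20, now '.': 24
Total burnt (originally-T cells now '.'): 19

Answer: 19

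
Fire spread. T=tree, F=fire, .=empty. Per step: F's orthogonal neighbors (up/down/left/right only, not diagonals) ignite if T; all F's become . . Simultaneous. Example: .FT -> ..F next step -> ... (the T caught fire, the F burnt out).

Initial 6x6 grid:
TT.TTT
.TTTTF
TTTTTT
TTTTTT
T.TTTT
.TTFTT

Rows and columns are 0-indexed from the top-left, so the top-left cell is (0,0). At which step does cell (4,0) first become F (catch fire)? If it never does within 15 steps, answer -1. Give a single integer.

Step 1: cell (4,0)='T' (+6 fires, +2 burnt)
Step 2: cell (4,0)='T' (+9 fires, +6 burnt)
Step 3: cell (4,0)='T' (+6 fires, +9 burnt)
Step 4: cell (4,0)='T' (+3 fires, +6 burnt)
Step 5: cell (4,0)='T' (+3 fires, +3 burnt)
Step 6: cell (4,0)='F' (+3 fires, +3 burnt)
  -> target ignites at step 6
Step 7: cell (4,0)='.' (+0 fires, +3 burnt)
  fire out at step 7

6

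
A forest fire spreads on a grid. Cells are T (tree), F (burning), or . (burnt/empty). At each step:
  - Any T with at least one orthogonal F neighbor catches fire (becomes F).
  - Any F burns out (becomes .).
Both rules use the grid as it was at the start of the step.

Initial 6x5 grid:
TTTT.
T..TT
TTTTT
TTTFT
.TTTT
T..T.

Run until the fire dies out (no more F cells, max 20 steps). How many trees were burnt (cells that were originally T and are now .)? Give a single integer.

Answer: 21

Derivation:
Step 1: +4 fires, +1 burnt (F count now 4)
Step 2: +7 fires, +4 burnt (F count now 7)
Step 3: +5 fires, +7 burnt (F count now 5)
Step 4: +2 fires, +5 burnt (F count now 2)
Step 5: +2 fires, +2 burnt (F count now 2)
Step 6: +1 fires, +2 burnt (F count now 1)
Step 7: +0 fires, +1 burnt (F count now 0)
Fire out after step 7
Initially T: 22, now '.': 29
Total burnt (originally-T cells now '.'): 21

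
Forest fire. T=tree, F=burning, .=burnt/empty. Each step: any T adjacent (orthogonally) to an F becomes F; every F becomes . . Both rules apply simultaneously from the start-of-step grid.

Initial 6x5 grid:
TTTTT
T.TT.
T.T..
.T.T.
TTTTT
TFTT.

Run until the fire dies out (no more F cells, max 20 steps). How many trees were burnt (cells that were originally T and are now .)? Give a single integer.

Step 1: +3 fires, +1 burnt (F count now 3)
Step 2: +4 fires, +3 burnt (F count now 4)
Step 3: +1 fires, +4 burnt (F count now 1)
Step 4: +2 fires, +1 burnt (F count now 2)
Step 5: +0 fires, +2 burnt (F count now 0)
Fire out after step 5
Initially T: 20, now '.': 20
Total burnt (originally-T cells now '.'): 10

Answer: 10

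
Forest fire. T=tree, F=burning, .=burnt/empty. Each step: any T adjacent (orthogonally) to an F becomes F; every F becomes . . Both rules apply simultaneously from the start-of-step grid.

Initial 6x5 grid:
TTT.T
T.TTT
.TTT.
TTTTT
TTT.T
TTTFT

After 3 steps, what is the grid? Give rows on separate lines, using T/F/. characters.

Step 1: 2 trees catch fire, 1 burn out
  TTT.T
  T.TTT
  .TTT.
  TTTTT
  TTT.T
  TTF.F
Step 2: 3 trees catch fire, 2 burn out
  TTT.T
  T.TTT
  .TTT.
  TTTTT
  TTF.F
  TF...
Step 3: 4 trees catch fire, 3 burn out
  TTT.T
  T.TTT
  .TTT.
  TTFTF
  TF...
  F....

TTT.T
T.TTT
.TTT.
TTFTF
TF...
F....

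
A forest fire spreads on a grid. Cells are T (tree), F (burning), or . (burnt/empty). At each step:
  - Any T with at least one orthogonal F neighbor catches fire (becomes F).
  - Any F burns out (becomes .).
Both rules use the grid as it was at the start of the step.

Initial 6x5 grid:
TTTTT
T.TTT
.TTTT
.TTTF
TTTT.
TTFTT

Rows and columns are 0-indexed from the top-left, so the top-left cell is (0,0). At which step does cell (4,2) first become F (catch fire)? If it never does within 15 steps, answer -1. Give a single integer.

Step 1: cell (4,2)='F' (+5 fires, +2 burnt)
  -> target ignites at step 1
Step 2: cell (4,2)='.' (+7 fires, +5 burnt)
Step 3: cell (4,2)='.' (+5 fires, +7 burnt)
Step 4: cell (4,2)='.' (+3 fires, +5 burnt)
Step 5: cell (4,2)='.' (+1 fires, +3 burnt)
Step 6: cell (4,2)='.' (+1 fires, +1 burnt)
Step 7: cell (4,2)='.' (+1 fires, +1 burnt)
Step 8: cell (4,2)='.' (+1 fires, +1 burnt)
Step 9: cell (4,2)='.' (+0 fires, +1 burnt)
  fire out at step 9

1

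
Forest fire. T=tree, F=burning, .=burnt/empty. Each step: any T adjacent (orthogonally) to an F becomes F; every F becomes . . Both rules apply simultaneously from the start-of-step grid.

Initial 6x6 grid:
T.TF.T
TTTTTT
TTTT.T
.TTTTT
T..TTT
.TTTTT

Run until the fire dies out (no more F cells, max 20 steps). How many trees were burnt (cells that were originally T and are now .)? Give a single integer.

Answer: 27

Derivation:
Step 1: +2 fires, +1 burnt (F count now 2)
Step 2: +3 fires, +2 burnt (F count now 3)
Step 3: +4 fires, +3 burnt (F count now 4)
Step 4: +7 fires, +4 burnt (F count now 7)
Step 5: +6 fires, +7 burnt (F count now 6)
Step 6: +3 fires, +6 burnt (F count now 3)
Step 7: +2 fires, +3 burnt (F count now 2)
Step 8: +0 fires, +2 burnt (F count now 0)
Fire out after step 8
Initially T: 28, now '.': 35
Total burnt (originally-T cells now '.'): 27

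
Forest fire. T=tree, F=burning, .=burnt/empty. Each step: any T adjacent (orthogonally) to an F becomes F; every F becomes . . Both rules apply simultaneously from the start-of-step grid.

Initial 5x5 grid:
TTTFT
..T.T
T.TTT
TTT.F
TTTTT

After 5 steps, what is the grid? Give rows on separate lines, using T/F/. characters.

Step 1: 4 trees catch fire, 2 burn out
  TTF.F
  ..T.T
  T.TTF
  TTT..
  TTTTF
Step 2: 5 trees catch fire, 4 burn out
  TF...
  ..F.F
  T.TF.
  TTT..
  TTTF.
Step 3: 3 trees catch fire, 5 burn out
  F....
  .....
  T.F..
  TTT..
  TTF..
Step 4: 2 trees catch fire, 3 burn out
  .....
  .....
  T....
  TTF..
  TF...
Step 5: 2 trees catch fire, 2 burn out
  .....
  .....
  T....
  TF...
  F....

.....
.....
T....
TF...
F....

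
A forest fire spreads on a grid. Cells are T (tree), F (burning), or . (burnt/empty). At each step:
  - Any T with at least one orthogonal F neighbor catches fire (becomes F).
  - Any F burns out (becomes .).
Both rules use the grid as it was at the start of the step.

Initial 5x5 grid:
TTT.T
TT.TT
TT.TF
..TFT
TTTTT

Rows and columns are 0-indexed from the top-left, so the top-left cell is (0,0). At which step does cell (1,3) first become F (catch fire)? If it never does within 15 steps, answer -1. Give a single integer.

Step 1: cell (1,3)='T' (+5 fires, +2 burnt)
Step 2: cell (1,3)='F' (+4 fires, +5 burnt)
  -> target ignites at step 2
Step 3: cell (1,3)='.' (+1 fires, +4 burnt)
Step 4: cell (1,3)='.' (+1 fires, +1 burnt)
Step 5: cell (1,3)='.' (+0 fires, +1 burnt)
  fire out at step 5

2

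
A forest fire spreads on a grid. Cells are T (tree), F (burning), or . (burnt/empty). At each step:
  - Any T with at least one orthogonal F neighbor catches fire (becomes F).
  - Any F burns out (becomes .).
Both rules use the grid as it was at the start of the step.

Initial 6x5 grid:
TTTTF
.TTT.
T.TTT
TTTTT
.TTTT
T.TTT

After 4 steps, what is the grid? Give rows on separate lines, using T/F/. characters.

Step 1: 1 trees catch fire, 1 burn out
  TTTF.
  .TTT.
  T.TTT
  TTTTT
  .TTTT
  T.TTT
Step 2: 2 trees catch fire, 1 burn out
  TTF..
  .TTF.
  T.TTT
  TTTTT
  .TTTT
  T.TTT
Step 3: 3 trees catch fire, 2 burn out
  TF...
  .TF..
  T.TFT
  TTTTT
  .TTTT
  T.TTT
Step 4: 5 trees catch fire, 3 burn out
  F....
  .F...
  T.F.F
  TTTFT
  .TTTT
  T.TTT

F....
.F...
T.F.F
TTTFT
.TTTT
T.TTT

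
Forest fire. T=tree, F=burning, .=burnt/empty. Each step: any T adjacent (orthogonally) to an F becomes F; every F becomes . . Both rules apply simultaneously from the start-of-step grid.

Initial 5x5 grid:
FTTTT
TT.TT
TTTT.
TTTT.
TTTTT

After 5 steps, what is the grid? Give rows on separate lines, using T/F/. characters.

Step 1: 2 trees catch fire, 1 burn out
  .FTTT
  FT.TT
  TTTT.
  TTTT.
  TTTTT
Step 2: 3 trees catch fire, 2 burn out
  ..FTT
  .F.TT
  FTTT.
  TTTT.
  TTTTT
Step 3: 3 trees catch fire, 3 burn out
  ...FT
  ...TT
  .FTT.
  FTTT.
  TTTTT
Step 4: 5 trees catch fire, 3 burn out
  ....F
  ...FT
  ..FT.
  .FTT.
  FTTTT
Step 5: 4 trees catch fire, 5 burn out
  .....
  ....F
  ...F.
  ..FT.
  .FTTT

.....
....F
...F.
..FT.
.FTTT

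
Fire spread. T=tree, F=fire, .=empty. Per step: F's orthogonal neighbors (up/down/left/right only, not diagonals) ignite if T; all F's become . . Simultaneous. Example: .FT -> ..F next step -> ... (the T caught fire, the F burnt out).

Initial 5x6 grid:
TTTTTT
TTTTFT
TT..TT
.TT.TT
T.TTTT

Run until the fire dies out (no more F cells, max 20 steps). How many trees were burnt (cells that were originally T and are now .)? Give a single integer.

Step 1: +4 fires, +1 burnt (F count now 4)
Step 2: +5 fires, +4 burnt (F count now 5)
Step 3: +4 fires, +5 burnt (F count now 4)
Step 4: +5 fires, +4 burnt (F count now 5)
Step 5: +4 fires, +5 burnt (F count now 4)
Step 6: +1 fires, +4 burnt (F count now 1)
Step 7: +0 fires, +1 burnt (F count now 0)
Fire out after step 7
Initially T: 24, now '.': 29
Total burnt (originally-T cells now '.'): 23

Answer: 23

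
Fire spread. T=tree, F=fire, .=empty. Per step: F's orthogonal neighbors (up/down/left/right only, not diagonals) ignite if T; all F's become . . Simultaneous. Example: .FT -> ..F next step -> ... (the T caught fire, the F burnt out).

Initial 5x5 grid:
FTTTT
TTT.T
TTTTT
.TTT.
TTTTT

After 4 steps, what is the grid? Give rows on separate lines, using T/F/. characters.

Step 1: 2 trees catch fire, 1 burn out
  .FTTT
  FTT.T
  TTTTT
  .TTT.
  TTTTT
Step 2: 3 trees catch fire, 2 burn out
  ..FTT
  .FT.T
  FTTTT
  .TTT.
  TTTTT
Step 3: 3 trees catch fire, 3 burn out
  ...FT
  ..F.T
  .FTTT
  .TTT.
  TTTTT
Step 4: 3 trees catch fire, 3 burn out
  ....F
  ....T
  ..FTT
  .FTT.
  TTTTT

....F
....T
..FTT
.FTT.
TTTTT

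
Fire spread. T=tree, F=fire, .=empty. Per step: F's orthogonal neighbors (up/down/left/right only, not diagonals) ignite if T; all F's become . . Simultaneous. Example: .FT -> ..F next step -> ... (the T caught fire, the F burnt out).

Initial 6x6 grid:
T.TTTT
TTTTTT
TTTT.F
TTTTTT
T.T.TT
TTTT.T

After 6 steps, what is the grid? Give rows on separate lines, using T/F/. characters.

Step 1: 2 trees catch fire, 1 burn out
  T.TTTT
  TTTTTF
  TTTT..
  TTTTTF
  T.T.TT
  TTTT.T
Step 2: 4 trees catch fire, 2 burn out
  T.TTTF
  TTTTF.
  TTTT..
  TTTTF.
  T.T.TF
  TTTT.T
Step 3: 5 trees catch fire, 4 burn out
  T.TTF.
  TTTF..
  TTTT..
  TTTF..
  T.T.F.
  TTTT.F
Step 4: 4 trees catch fire, 5 burn out
  T.TF..
  TTF...
  TTTF..
  TTF...
  T.T...
  TTTT..
Step 5: 5 trees catch fire, 4 burn out
  T.F...
  TF....
  TTF...
  TF....
  T.F...
  TTTT..
Step 6: 4 trees catch fire, 5 burn out
  T.....
  F.....
  TF....
  F.....
  T.....
  TTFT..

T.....
F.....
TF....
F.....
T.....
TTFT..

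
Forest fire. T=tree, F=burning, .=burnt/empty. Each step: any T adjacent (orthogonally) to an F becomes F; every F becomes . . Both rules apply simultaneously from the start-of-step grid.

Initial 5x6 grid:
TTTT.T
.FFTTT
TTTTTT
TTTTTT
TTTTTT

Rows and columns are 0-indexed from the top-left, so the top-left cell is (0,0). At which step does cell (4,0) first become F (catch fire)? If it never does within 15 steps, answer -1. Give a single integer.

Step 1: cell (4,0)='T' (+5 fires, +2 burnt)
Step 2: cell (4,0)='T' (+7 fires, +5 burnt)
Step 3: cell (4,0)='T' (+6 fires, +7 burnt)
Step 4: cell (4,0)='F' (+5 fires, +6 burnt)
  -> target ignites at step 4
Step 5: cell (4,0)='.' (+2 fires, +5 burnt)
Step 6: cell (4,0)='.' (+1 fires, +2 burnt)
Step 7: cell (4,0)='.' (+0 fires, +1 burnt)
  fire out at step 7

4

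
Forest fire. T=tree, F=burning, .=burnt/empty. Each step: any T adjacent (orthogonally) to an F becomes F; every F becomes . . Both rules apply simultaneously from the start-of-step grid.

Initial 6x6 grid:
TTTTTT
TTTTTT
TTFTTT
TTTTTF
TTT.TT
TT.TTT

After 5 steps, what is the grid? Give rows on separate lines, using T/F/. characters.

Step 1: 7 trees catch fire, 2 burn out
  TTTTTT
  TTFTTT
  TF.FTF
  TTFTF.
  TTT.TF
  TT.TTT
Step 2: 11 trees catch fire, 7 burn out
  TTFTTT
  TF.FTF
  F...F.
  TF.F..
  TTF.F.
  TT.TTF
Step 3: 8 trees catch fire, 11 burn out
  TF.FTF
  F...F.
  ......
  F.....
  TF....
  TT.TF.
Step 4: 5 trees catch fire, 8 burn out
  F...F.
  ......
  ......
  ......
  F.....
  TF.F..
Step 5: 1 trees catch fire, 5 burn out
  ......
  ......
  ......
  ......
  ......
  F.....

......
......
......
......
......
F.....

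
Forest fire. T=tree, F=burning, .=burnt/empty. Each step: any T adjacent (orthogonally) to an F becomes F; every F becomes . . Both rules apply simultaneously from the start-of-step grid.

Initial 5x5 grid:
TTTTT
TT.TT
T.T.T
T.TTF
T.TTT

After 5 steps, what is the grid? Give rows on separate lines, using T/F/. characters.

Step 1: 3 trees catch fire, 1 burn out
  TTTTT
  TT.TT
  T.T.F
  T.TF.
  T.TTF
Step 2: 3 trees catch fire, 3 burn out
  TTTTT
  TT.TF
  T.T..
  T.F..
  T.TF.
Step 3: 4 trees catch fire, 3 burn out
  TTTTF
  TT.F.
  T.F..
  T....
  T.F..
Step 4: 1 trees catch fire, 4 burn out
  TTTF.
  TT...
  T....
  T....
  T....
Step 5: 1 trees catch fire, 1 burn out
  TTF..
  TT...
  T....
  T....
  T....

TTF..
TT...
T....
T....
T....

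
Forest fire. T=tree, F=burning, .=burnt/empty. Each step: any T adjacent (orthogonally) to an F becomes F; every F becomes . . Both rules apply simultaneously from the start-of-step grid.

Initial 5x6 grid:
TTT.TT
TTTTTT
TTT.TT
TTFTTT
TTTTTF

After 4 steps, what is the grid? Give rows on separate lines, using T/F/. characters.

Step 1: 6 trees catch fire, 2 burn out
  TTT.TT
  TTTTTT
  TTF.TT
  TF.FTF
  TTFTF.
Step 2: 7 trees catch fire, 6 burn out
  TTT.TT
  TTFTTT
  TF..TF
  F...F.
  TF.F..
Step 3: 7 trees catch fire, 7 burn out
  TTF.TT
  TF.FTF
  F...F.
  ......
  F.....
Step 4: 4 trees catch fire, 7 burn out
  TF..TF
  F...F.
  ......
  ......
  ......

TF..TF
F...F.
......
......
......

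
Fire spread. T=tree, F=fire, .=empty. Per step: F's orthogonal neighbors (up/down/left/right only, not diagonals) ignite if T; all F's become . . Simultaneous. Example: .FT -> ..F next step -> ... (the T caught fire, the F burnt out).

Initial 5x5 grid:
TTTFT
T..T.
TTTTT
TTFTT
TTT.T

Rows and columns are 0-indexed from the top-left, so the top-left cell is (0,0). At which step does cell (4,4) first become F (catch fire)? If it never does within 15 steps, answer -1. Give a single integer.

Step 1: cell (4,4)='T' (+7 fires, +2 burnt)
Step 2: cell (4,4)='T' (+6 fires, +7 burnt)
Step 3: cell (4,4)='F' (+5 fires, +6 burnt)
  -> target ignites at step 3
Step 4: cell (4,4)='.' (+1 fires, +5 burnt)
Step 5: cell (4,4)='.' (+0 fires, +1 burnt)
  fire out at step 5

3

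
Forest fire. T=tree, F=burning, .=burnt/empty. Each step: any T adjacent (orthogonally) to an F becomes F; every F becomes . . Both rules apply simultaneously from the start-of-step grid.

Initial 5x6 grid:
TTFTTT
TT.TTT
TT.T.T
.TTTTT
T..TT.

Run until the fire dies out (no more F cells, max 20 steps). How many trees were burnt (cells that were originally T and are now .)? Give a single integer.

Answer: 21

Derivation:
Step 1: +2 fires, +1 burnt (F count now 2)
Step 2: +4 fires, +2 burnt (F count now 4)
Step 3: +5 fires, +4 burnt (F count now 5)
Step 4: +4 fires, +5 burnt (F count now 4)
Step 5: +4 fires, +4 burnt (F count now 4)
Step 6: +2 fires, +4 burnt (F count now 2)
Step 7: +0 fires, +2 burnt (F count now 0)
Fire out after step 7
Initially T: 22, now '.': 29
Total burnt (originally-T cells now '.'): 21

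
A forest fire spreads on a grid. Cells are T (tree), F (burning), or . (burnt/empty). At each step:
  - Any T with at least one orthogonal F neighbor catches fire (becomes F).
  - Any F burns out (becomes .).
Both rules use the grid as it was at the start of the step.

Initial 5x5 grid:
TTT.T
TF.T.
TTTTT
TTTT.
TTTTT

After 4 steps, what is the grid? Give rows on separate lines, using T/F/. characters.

Step 1: 3 trees catch fire, 1 burn out
  TFT.T
  F..T.
  TFTTT
  TTTT.
  TTTTT
Step 2: 5 trees catch fire, 3 burn out
  F.F.T
  ...T.
  F.FTT
  TFTT.
  TTTTT
Step 3: 4 trees catch fire, 5 burn out
  ....T
  ...T.
  ...FT
  F.FT.
  TFTTT
Step 4: 5 trees catch fire, 4 burn out
  ....T
  ...F.
  ....F
  ...F.
  F.FTT

....T
...F.
....F
...F.
F.FTT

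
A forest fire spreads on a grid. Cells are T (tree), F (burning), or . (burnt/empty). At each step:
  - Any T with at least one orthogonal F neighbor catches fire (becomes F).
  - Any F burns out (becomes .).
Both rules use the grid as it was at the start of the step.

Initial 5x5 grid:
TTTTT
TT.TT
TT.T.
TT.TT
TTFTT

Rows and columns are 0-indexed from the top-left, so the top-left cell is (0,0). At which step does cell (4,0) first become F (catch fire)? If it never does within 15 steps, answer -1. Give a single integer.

Step 1: cell (4,0)='T' (+2 fires, +1 burnt)
Step 2: cell (4,0)='F' (+4 fires, +2 burnt)
  -> target ignites at step 2
Step 3: cell (4,0)='.' (+4 fires, +4 burnt)
Step 4: cell (4,0)='.' (+3 fires, +4 burnt)
Step 5: cell (4,0)='.' (+4 fires, +3 burnt)
Step 6: cell (4,0)='.' (+3 fires, +4 burnt)
Step 7: cell (4,0)='.' (+0 fires, +3 burnt)
  fire out at step 7

2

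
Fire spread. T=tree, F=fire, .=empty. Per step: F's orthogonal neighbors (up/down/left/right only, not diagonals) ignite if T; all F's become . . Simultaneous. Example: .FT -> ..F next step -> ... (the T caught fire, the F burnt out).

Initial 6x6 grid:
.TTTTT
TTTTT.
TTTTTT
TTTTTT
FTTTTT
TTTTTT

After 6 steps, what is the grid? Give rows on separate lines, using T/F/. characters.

Step 1: 3 trees catch fire, 1 burn out
  .TTTTT
  TTTTT.
  TTTTTT
  FTTTTT
  .FTTTT
  FTTTTT
Step 2: 4 trees catch fire, 3 burn out
  .TTTTT
  TTTTT.
  FTTTTT
  .FTTTT
  ..FTTT
  .FTTTT
Step 3: 5 trees catch fire, 4 burn out
  .TTTTT
  FTTTT.
  .FTTTT
  ..FTTT
  ...FTT
  ..FTTT
Step 4: 5 trees catch fire, 5 burn out
  .TTTTT
  .FTTT.
  ..FTTT
  ...FTT
  ....FT
  ...FTT
Step 5: 6 trees catch fire, 5 burn out
  .FTTTT
  ..FTT.
  ...FTT
  ....FT
  .....F
  ....FT
Step 6: 5 trees catch fire, 6 burn out
  ..FTTT
  ...FT.
  ....FT
  .....F
  ......
  .....F

..FTTT
...FT.
....FT
.....F
......
.....F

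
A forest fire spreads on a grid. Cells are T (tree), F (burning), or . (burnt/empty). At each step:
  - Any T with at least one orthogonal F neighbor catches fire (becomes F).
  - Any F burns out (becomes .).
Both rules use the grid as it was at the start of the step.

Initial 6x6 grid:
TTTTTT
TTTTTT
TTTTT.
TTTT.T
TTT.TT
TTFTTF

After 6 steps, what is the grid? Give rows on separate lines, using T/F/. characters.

Step 1: 5 trees catch fire, 2 burn out
  TTTTTT
  TTTTTT
  TTTTT.
  TTTT.T
  TTF.TF
  TF.FF.
Step 2: 5 trees catch fire, 5 burn out
  TTTTTT
  TTTTTT
  TTTTT.
  TTFT.F
  TF..F.
  F.....
Step 3: 4 trees catch fire, 5 burn out
  TTTTTT
  TTTTTT
  TTFTT.
  TF.F..
  F.....
  ......
Step 4: 4 trees catch fire, 4 burn out
  TTTTTT
  TTFTTT
  TF.FT.
  F.....
  ......
  ......
Step 5: 5 trees catch fire, 4 burn out
  TTFTTT
  TF.FTT
  F...F.
  ......
  ......
  ......
Step 6: 4 trees catch fire, 5 burn out
  TF.FTT
  F...FT
  ......
  ......
  ......
  ......

TF.FTT
F...FT
......
......
......
......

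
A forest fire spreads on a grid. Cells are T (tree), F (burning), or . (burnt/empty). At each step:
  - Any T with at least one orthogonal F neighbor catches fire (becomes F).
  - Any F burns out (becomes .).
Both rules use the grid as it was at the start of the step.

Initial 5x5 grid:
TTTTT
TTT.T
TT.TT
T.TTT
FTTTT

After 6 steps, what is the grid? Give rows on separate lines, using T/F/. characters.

Step 1: 2 trees catch fire, 1 burn out
  TTTTT
  TTT.T
  TT.TT
  F.TTT
  .FTTT
Step 2: 2 trees catch fire, 2 burn out
  TTTTT
  TTT.T
  FT.TT
  ..TTT
  ..FTT
Step 3: 4 trees catch fire, 2 burn out
  TTTTT
  FTT.T
  .F.TT
  ..FTT
  ...FT
Step 4: 4 trees catch fire, 4 burn out
  FTTTT
  .FT.T
  ...TT
  ...FT
  ....F
Step 5: 4 trees catch fire, 4 burn out
  .FTTT
  ..F.T
  ...FT
  ....F
  .....
Step 6: 2 trees catch fire, 4 burn out
  ..FTT
  ....T
  ....F
  .....
  .....

..FTT
....T
....F
.....
.....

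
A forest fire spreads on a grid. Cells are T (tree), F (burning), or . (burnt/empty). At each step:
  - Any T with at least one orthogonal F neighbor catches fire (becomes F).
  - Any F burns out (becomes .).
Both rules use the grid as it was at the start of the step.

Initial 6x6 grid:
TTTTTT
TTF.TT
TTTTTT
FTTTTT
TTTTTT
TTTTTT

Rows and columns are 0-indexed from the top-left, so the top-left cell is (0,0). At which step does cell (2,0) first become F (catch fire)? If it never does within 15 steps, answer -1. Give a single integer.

Step 1: cell (2,0)='F' (+6 fires, +2 burnt)
  -> target ignites at step 1
Step 2: cell (2,0)='.' (+8 fires, +6 burnt)
Step 3: cell (2,0)='.' (+6 fires, +8 burnt)
Step 4: cell (2,0)='.' (+6 fires, +6 burnt)
Step 5: cell (2,0)='.' (+4 fires, +6 burnt)
Step 6: cell (2,0)='.' (+2 fires, +4 burnt)
Step 7: cell (2,0)='.' (+1 fires, +2 burnt)
Step 8: cell (2,0)='.' (+0 fires, +1 burnt)
  fire out at step 8

1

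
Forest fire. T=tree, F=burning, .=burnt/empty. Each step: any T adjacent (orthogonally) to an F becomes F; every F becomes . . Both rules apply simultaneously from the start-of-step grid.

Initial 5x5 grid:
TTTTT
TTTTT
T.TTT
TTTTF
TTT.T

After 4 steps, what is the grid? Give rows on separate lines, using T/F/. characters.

Step 1: 3 trees catch fire, 1 burn out
  TTTTT
  TTTTT
  T.TTF
  TTTF.
  TTT.F
Step 2: 3 trees catch fire, 3 burn out
  TTTTT
  TTTTF
  T.TF.
  TTF..
  TTT..
Step 3: 5 trees catch fire, 3 burn out
  TTTTF
  TTTF.
  T.F..
  TF...
  TTF..
Step 4: 4 trees catch fire, 5 burn out
  TTTF.
  TTF..
  T....
  F....
  TF...

TTTF.
TTF..
T....
F....
TF...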